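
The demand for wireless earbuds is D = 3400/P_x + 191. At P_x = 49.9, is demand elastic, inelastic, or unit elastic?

inelastic

At P_x = 49.9, D = 259.1363.
dD/dP_x = −3400/P_x² = −1.3655.
Point elasticity E = (dD/dP_x)·(P_x/D) = -1.3655 × 49.9/259.1363 ≈ -0.263.
|E| ≈ 0.263 < 1, so demand is inelastic.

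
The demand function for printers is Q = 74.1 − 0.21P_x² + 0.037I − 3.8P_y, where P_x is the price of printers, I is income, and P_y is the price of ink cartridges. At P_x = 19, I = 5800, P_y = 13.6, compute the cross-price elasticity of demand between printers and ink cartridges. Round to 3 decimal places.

-0.321

Q = 74.1 − 0.21(19)² + 0.037(5800) − 3.8(13.6) = 74.1 − 75.81 + 214.6 − 51.68 = 161.21.
∂Q/∂P_y = −3.8, so E_xy = -3.8·(13.6/161.21) ≈ -0.321.
E_xy < 0: the goods are complements.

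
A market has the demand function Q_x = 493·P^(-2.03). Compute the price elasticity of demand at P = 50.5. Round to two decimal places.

-2.03

For a Cobb–Douglas (constant-elasticity) form Q_x = A·P^α·…, the elasticity with respect to P equals the exponent α at every point.
Here the exponent on P is -2.03, so the price elasticity of demand is -2.03.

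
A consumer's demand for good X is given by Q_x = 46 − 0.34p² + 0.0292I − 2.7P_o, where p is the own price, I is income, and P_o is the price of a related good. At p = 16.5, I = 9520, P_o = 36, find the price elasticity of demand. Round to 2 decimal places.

-1.38

First evaluate Q_x: 46 − 0.34(16.5)² + 0.0292(9520) − 2.7(36) = 46 − 92.565 + 277.984 − 97.2 = 134.219.
∂Q_x/∂p = −2·0.34·p = -11.22, so E_p = -11.22·(16.5/134.219) ≈ -1.38.
|E_p| > 1: demand is elastic.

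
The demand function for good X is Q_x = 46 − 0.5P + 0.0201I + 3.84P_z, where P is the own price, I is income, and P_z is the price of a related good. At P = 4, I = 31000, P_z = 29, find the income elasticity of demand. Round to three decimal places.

First evaluate Q_x: 46 − 0.5(4) + 0.0201(31000) + 3.84(29) = 46 − 2 + 623.1 + 111.36 = 778.46.
∂Q_x/∂I = +0.0201, so E_I = 0.0201·(31000/778.46) ≈ 0.800.
E_I ∈ (0,1): normal good (necessity).

0.800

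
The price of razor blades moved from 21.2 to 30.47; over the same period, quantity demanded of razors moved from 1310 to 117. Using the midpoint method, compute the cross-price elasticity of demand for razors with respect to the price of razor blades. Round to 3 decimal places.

-4.660

%ΔQ_x = (117 − 1310)/[(1310+117)/2] = -1193/713.5 ≈ -1.6720.
%ΔP_y = (30.47 − 21.2)/[(21.2+30.47)/2] ≈ 0.3588.
E_xy = -1.6720/0.3588 ≈ -4.660.
E_xy < 0, so razors and razor blades are complements.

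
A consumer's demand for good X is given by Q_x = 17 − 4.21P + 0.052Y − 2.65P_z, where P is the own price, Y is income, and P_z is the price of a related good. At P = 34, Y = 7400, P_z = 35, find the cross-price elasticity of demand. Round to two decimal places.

Q_x = 17 − 4.21(34) + 0.052(7400) − 2.65(35) = 17 − 143.14 + 384.8 − 92.75 = 165.91.
∂Q_x/∂P_z = −2.65, so E_xy = -2.65·(35/165.91) ≈ -0.56.
E_xy < 0: the goods are complements.

-0.56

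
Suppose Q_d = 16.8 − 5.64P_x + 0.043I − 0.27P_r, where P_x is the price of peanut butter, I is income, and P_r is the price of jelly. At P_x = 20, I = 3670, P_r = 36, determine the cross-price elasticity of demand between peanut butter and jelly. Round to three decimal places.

Q_d = 16.8 − 5.64(20) + 0.043(3670) − 0.27(36) = 16.8 − 112.8 + 157.81 − 9.72 = 52.09.
∂Q_d/∂P_r = −0.27, so E_xy = -0.27·(36/52.09) ≈ -0.187.
E_xy < 0: the goods are complements.

-0.187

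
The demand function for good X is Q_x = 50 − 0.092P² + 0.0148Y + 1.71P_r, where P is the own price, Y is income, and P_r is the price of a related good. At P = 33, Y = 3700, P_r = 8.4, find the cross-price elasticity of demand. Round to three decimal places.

First evaluate Q_x: 50 − 0.092(33)² + 0.0148(3700) + 1.71(8.4) = 50 − 100.188 + 54.76 + 14.364 = 18.936.
∂Q_x/∂P_r = +1.71, so E_xy = 1.71·(8.4/18.936) ≈ 0.759.
E_xy > 0: the goods are substitutes.

0.759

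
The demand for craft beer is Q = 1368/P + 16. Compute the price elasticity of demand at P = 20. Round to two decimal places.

-0.81

At P = 20, Q = 84.4.
dQ/dP = −1368/P² = −3.42.
Point elasticity E = (dQ/dP)·(P/Q) = -3.42 × 20/84.4 ≈ -0.81.
|E| < 1, so demand is inelastic at this price.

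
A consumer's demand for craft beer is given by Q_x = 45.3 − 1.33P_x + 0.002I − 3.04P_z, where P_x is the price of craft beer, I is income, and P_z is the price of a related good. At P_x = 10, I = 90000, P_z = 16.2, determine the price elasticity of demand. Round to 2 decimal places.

-0.08

Evaluating quantity at (P_x, I, P_z) gives Q_x = 45.3 − 1.33(10) + 0.002(90000) − 3.04(16.2) = 45.3 − 13.3 + 180 − 49.248 = 162.752.
∂Q_x/∂P_x = −1.33, so E_p = (−1.33)·(10/162.752) ≈ -0.08.
|E_p| < 1: demand is inelastic.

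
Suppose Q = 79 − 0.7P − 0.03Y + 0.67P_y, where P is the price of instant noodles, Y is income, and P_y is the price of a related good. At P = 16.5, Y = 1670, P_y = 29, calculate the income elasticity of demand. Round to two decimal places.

First evaluate Q: 79 − 0.7(16.5) − 0.03(1670) + 0.67(29) = 79 − 11.55 − 50.1 + 19.43 = 36.78.
∂Q/∂Y = −0.03, so E_I = -0.03·(1670/36.78) ≈ -1.36.
E_I < 0: inferior good.

-1.36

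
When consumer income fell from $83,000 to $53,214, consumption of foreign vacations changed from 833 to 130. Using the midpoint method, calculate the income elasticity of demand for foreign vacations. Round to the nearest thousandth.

%ΔQ = (130 − 833)/[(833+130)/2] = -703/481.5 ≈ -1.4600.
%ΔI = (53,214 − 83,000)/[(83,000+53,214)/2] = -29786/68107 ≈ -0.4373.
E_I = %ΔQ/%ΔI ≈ 3.338.
E_I > 1: normal good (luxury).

3.338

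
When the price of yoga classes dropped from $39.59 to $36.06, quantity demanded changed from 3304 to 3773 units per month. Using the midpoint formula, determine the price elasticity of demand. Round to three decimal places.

-1.420

%ΔQ = (3773 − 3304)/[(3304 + 3773)/2] = 469/3538.5 ≈ 0.1325.
%Δp = (36.06 − 39.59)/[(39.59 + 36.06)/2] = -3.53/37.825 ≈ -0.0933.
Arc elasticity E = %ΔQ/%Δp ≈ 0.1325/-0.0933 ≈ -1.420.
|E| > 1: demand is elastic over this range.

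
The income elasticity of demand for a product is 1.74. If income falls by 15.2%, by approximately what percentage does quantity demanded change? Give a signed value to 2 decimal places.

-26.45

%ΔQ ≈ E × %ΔI = (1.74) × (-15.2%) ≈ -26.45%.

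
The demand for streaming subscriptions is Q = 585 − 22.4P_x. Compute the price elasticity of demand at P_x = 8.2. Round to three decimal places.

-0.458

At P_x = 8.2, Q = 401.32.
dQ/dP_x = −22.4.
Point elasticity E = (dQ/dP_x)·(P_x/Q) = -22.4 × 8.2/401.32 ≈ -0.458.
|E| < 1, so demand is inelastic at this price.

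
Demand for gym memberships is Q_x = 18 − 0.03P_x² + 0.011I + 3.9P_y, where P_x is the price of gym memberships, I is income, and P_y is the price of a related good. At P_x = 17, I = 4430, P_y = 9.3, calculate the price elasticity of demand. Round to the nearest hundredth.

-0.18

First evaluate Q_x: 18 − 0.03(17)² + 0.011(4430) + 3.9(9.3) = 18 − 8.67 + 48.73 + 36.27 = 94.33.
∂Q_x/∂P_x = −2·0.03·P_x = -1.02, so E_p = -1.02·(17/94.33) ≈ -0.18.
|E_p| < 1: demand is inelastic.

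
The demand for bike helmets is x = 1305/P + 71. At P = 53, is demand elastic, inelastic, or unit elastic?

inelastic

At P = 53, x = 95.6226.
dx/dP = −1305/P² = −0.4646.
Point elasticity E = (dx/dP)·(P/x) = -0.4646 × 53/95.6226 ≈ -0.257.
|E| ≈ 0.257 < 1, so demand is inelastic.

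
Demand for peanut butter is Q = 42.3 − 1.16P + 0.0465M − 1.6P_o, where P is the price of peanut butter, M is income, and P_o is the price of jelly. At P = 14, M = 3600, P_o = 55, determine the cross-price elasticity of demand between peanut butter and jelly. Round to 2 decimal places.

At the given point, Q = 42.3 − 1.16(14) + 0.0465(3600) − 1.6(55) = 42.3 − 16.24 + 167.4 − 88 = 105.46.
∂Q/∂P_o = −1.6, so E_xy = -1.6·(55/105.46) ≈ -0.83.
E_xy < 0: the goods are complements.

-0.83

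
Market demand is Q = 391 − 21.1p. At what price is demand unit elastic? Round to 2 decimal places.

9.27

For linear demand Q = a − bp, E = −bp/(a − bp). |E| = 1 ⇒ bp = a − bp ⇒ p = a/(2b).
p = 391/(2·21.1) ≈ 9.27.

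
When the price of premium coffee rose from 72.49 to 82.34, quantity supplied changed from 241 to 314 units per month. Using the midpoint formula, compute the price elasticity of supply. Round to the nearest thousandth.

2.068

%Δq = (314 − 241)/[(241 + 314)/2] = 73/277.5 ≈ 0.2631.
%Δp = (82.34 − 72.49)/[(72.49 + 82.34)/2] = 9.85/77.415 ≈ 0.1272.
Arc elasticity E = %Δq/%Δp ≈ 0.2631/0.1272 ≈ 2.068.
|E| > 1: supply is elastic over this range.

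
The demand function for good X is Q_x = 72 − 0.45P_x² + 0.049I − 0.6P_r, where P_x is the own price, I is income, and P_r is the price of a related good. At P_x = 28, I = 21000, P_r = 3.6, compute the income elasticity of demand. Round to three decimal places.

First evaluate Q_x: 72 − 0.45(28)² + 0.049(21000) − 0.6(3.6) = 72 − 352.8 + 1029 − 2.16 = 746.04.
∂Q_x/∂I = +0.049, so E_I = 0.049·(21000/746.04) ≈ 1.379.
E_I > 1: normal good (luxury).

1.379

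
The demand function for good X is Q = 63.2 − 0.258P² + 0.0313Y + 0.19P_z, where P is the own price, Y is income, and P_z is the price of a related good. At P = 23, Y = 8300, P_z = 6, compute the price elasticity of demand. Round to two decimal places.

First evaluate Q: 63.2 − 0.258(23)² + 0.0313(8300) + 0.19(6) = 63.2 − 136.482 + 259.79 + 1.14 = 187.648.
∂Q/∂P = −2·0.258·P = -11.868, so E_p = -11.868·(23/187.648) ≈ -1.45.
|E_p| > 1: demand is elastic.

-1.45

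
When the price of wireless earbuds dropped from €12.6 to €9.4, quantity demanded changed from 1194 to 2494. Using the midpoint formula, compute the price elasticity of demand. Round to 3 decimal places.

%ΔQ = (2494 − 1194)/[(1194 + 2494)/2] = 1300/1844 ≈ 0.7050.
%Δp = (9.4 − 12.6)/[(12.6 + 9.4)/2] = -3.2/11 ≈ -0.2909.
Arc elasticity E = %ΔQ/%Δp ≈ 0.7050/-0.2909 ≈ -2.423.
|E| > 1: demand is elastic over this range.

-2.423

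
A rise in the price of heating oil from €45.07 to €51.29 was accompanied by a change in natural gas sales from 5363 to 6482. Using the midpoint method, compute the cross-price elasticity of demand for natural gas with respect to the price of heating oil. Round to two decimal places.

1.46

%ΔQ_x = (6482 − 5363)/[(5363+6482)/2] = 1119/5922.5 ≈ 0.1889.
%ΔP_y = (51.29 − 45.07)/[(45.07+51.29)/2] ≈ 0.1291.
E_xy = 0.1889/0.1291 ≈ 1.46.
E_xy > 0, so natural gas and heating oil are substitutes.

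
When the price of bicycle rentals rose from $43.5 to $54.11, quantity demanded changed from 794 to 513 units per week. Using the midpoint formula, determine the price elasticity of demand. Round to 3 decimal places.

-1.978

%Δq = (513 − 794)/[(794 + 513)/2] = -281/653.5 ≈ -0.4300.
%ΔP = (54.11 − 43.5)/[(43.5 + 54.11)/2] = 10.61/48.805 ≈ 0.2174.
Arc elasticity E = %Δq/%ΔP ≈ -0.4300/0.2174 ≈ -1.978.
|E| > 1: demand is elastic over this range.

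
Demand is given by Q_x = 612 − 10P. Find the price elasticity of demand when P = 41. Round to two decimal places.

-2.03

At P = 41, Q_x = 202.
dQ_x/dP = −10.
Point elasticity E = (dQ_x/dP)·(P/Q_x) = -10 × 41/202 ≈ -2.03.
|E| > 1, so demand is elastic at this price.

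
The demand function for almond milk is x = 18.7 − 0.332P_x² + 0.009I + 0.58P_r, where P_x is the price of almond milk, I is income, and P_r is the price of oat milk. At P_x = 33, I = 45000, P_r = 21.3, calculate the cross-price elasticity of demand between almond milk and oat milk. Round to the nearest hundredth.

Evaluating quantity at (P_x, I, P_r) gives x = 18.7 − 0.332(33)² + 0.009(45000) + 0.58(21.3) = 18.7 − 361.548 + 405 + 12.354 = 74.506.
∂x/∂P_r = +0.58, so E_xy = 0.58·(21.3/74.506) ≈ 0.17.
E_xy > 0: the goods are substitutes.

0.17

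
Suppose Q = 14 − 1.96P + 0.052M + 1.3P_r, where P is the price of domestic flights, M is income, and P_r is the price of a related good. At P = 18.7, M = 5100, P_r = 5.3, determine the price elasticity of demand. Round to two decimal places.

Substituting, Q = 14 − 1.96(18.7) + 0.052(5100) + 1.3(5.3) = 14 − 36.652 + 265.2 + 6.89 = 249.438.
∂Q/∂P = −1.96, so E_p = (−1.96)·(18.7/249.438) ≈ -0.15.
|E_p| < 1: demand is inelastic.

-0.15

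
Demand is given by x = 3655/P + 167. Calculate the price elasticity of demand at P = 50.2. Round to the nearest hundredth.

-0.30

At P = 50.2, x = 239.8088.
dx/dP = −3655/P² = −1.4504.
Point elasticity E = (dx/dP)·(P/x) = -1.4504 × 50.2/239.8088 ≈ -0.30.
|E| < 1, so demand is inelastic at this price.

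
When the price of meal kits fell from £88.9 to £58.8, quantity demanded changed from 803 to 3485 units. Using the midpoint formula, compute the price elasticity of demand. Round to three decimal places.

%Δq = (3485 − 803)/[(803 + 3485)/2] = 2682/2144 ≈ 1.2509.
%Δp = (58.8 − 88.9)/[(88.9 + 58.8)/2] = -30.1/73.85 ≈ -0.4076.
Arc elasticity E = %Δq/%Δp ≈ 1.2509/-0.4076 ≈ -3.069.
|E| > 1: demand is elastic over this range.

-3.069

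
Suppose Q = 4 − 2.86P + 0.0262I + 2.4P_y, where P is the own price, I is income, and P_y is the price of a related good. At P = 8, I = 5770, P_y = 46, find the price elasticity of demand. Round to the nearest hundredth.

-0.09

Evaluating quantity at (P, I, P_y) gives Q = 4 − 2.86(8) + 0.0262(5770) + 2.4(46) = 4 − 22.88 + 151.174 + 110.4 = 242.694.
∂Q/∂P = −2.86, so E_p = (−2.86)·(8/242.694) ≈ -0.09.
|E_p| < 1: demand is inelastic.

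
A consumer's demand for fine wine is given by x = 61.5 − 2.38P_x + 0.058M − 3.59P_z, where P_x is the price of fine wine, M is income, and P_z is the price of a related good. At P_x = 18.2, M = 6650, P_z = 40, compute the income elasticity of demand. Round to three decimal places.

x = 61.5 − 2.38(18.2) + 0.058(6650) − 3.59(40) = 61.5 − 43.316 + 385.7 − 143.6 = 260.284.
∂x/∂M = +0.058, so E_I = 0.058·(6650/260.284) ≈ 1.482.
E_I > 1: normal good (luxury).

1.482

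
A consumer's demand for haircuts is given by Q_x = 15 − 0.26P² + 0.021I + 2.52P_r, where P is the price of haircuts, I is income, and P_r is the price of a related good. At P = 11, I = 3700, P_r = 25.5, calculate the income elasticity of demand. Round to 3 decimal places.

0.619

Evaluating quantity at (P, I, P_r) gives Q_x = 15 − 0.26(11)² + 0.021(3700) + 2.52(25.5) = 15 − 31.46 + 77.7 + 64.26 = 125.5.
∂Q_x/∂I = +0.021, so E_I = 0.021·(3700/125.5) ≈ 0.619.
E_I ∈ (0,1): normal good (necessity).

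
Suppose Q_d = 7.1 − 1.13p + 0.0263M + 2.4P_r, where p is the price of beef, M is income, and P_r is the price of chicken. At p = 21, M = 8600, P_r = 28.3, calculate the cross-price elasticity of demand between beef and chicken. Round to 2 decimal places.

0.24

Evaluating quantity at (p, M, P_r) gives Q_d = 7.1 − 1.13(21) + 0.0263(8600) + 2.4(28.3) = 7.1 − 23.73 + 226.18 + 67.92 = 277.47.
∂Q_d/∂P_r = +2.4, so E_xy = 2.4·(28.3/277.47) ≈ 0.24.
E_xy > 0: the goods are substitutes.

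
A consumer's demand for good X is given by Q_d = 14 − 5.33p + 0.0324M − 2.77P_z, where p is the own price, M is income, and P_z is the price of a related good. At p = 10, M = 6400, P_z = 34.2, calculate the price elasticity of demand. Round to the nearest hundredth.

-0.73

Substituting, Q_d = 14 − 5.33(10) + 0.0324(6400) − 2.77(34.2) = 14 − 53.3 + 207.36 − 94.734 = 73.326.
∂Q_d/∂p = −5.33, so E_p = (−5.33)·(10/73.326) ≈ -0.73.
|E_p| < 1: demand is inelastic.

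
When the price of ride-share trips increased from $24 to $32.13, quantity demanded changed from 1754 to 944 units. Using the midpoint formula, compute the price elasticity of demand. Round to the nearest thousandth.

%ΔQ = (944 − 1754)/[(1754 + 944)/2] = -810/1349 ≈ -0.6004.
%Δp = (32.13 − 24)/[(24 + 32.13)/2] = 8.13/28.065 ≈ 0.2897.
Arc elasticity E = %ΔQ/%Δp ≈ -0.6004/0.2897 ≈ -2.073.
|E| > 1: demand is elastic over this range.

-2.073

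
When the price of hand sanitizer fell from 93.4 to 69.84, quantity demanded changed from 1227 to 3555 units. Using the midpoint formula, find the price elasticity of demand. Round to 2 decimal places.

%Δq = (3555 − 1227)/[(1227 + 3555)/2] = 2328/2391 ≈ 0.9737.
%ΔP = (69.84 − 93.4)/[(93.4 + 69.84)/2] = -23.56/81.62 ≈ -0.2887.
Arc elasticity E = %Δq/%ΔP ≈ 0.9737/-0.2887 ≈ -3.37.
|E| > 1: demand is elastic over this range.

-3.37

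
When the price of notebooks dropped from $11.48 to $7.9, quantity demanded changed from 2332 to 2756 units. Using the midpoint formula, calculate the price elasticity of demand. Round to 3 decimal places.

-0.451

%ΔQ = (2756 − 2332)/[(2332 + 2756)/2] = 424/2544 ≈ 0.1667.
%ΔP = (7.9 − 11.48)/[(11.48 + 7.9)/2] = -3.58/9.69 ≈ -0.3695.
Arc elasticity E = %ΔQ/%ΔP ≈ 0.1667/-0.3695 ≈ -0.451.
|E| < 1: demand is inelastic over this range.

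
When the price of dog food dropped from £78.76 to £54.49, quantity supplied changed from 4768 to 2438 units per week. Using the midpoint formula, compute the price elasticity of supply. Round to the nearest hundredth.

1.78

%ΔQ = (2438 − 4768)/[(4768 + 2438)/2] = -2330/3603 ≈ -0.6467.
%Δp = (54.49 − 78.76)/[(78.76 + 54.49)/2] = -24.27/66.625 ≈ -0.3643.
Arc elasticity E = %ΔQ/%Δp ≈ -0.6467/-0.3643 ≈ 1.78.
|E| > 1: supply is elastic over this range.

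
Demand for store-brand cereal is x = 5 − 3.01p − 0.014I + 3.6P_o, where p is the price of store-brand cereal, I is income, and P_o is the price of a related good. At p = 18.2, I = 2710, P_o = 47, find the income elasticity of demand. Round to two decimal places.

Evaluating quantity at (p, I, P_o) gives x = 5 − 3.01(18.2) − 0.014(2710) + 3.6(47) = 5 − 54.782 − 37.94 + 169.2 = 81.478.
∂x/∂I = −0.014, so E_I = -0.014·(2710/81.478) ≈ -0.47.
E_I < 0: inferior good.

-0.47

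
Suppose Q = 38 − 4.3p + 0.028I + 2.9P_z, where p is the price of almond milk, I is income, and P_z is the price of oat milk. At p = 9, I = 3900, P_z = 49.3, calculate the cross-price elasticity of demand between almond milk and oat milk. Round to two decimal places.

0.57

Evaluating quantity at (p, I, P_z) gives Q = 38 − 4.3(9) + 0.028(3900) + 2.9(49.3) = 38 − 38.7 + 109.2 + 142.97 = 251.47.
∂Q/∂P_z = +2.9, so E_xy = 2.9·(49.3/251.47) ≈ 0.57.
E_xy > 0: the goods are substitutes.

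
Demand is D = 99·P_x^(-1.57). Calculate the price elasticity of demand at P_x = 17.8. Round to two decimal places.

For a Cobb–Douglas (constant-elasticity) form D = A·P_x^α·…, the elasticity with respect to P_x equals the exponent α at every point.
Here the exponent on P_x is -1.57, so the price elasticity of demand is -1.57.

-1.57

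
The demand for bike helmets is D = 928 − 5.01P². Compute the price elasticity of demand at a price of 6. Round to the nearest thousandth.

-0.482

At P = 6, D = 747.64.
dD/dP = −2·5.01·P = −60.12.
Point elasticity E = (dD/dP)·(P/D) = -60.12 × 6/747.64 ≈ -0.482.
|E| < 1, so demand is inelastic at this price.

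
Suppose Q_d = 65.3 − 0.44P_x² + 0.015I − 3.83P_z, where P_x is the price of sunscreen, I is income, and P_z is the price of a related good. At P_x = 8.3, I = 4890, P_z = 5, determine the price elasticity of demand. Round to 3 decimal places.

-0.680

First evaluate Q_d: 65.3 − 0.44(8.3)² + 0.015(4890) − 3.83(5) = 65.3 − 30.3116 + 73.35 − 19.15 = 89.1884.
∂Q_d/∂P_x = −2·0.44·P_x = -7.304, so E_p = -7.304·(8.3/89.1884) ≈ -0.680.
|E_p| < 1: demand is inelastic.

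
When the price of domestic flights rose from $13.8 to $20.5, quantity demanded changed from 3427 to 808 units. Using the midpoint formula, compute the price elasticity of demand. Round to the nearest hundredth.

%Δq = (808 − 3427)/[(3427 + 808)/2] = -2619/2117.5 ≈ -1.2368.
%ΔP = (20.5 − 13.8)/[(13.8 + 20.5)/2] = 6.7/17.15 ≈ 0.3907.
Arc elasticity E = %Δq/%ΔP ≈ -1.2368/0.3907 ≈ -3.17.
|E| > 1: demand is elastic over this range.

-3.17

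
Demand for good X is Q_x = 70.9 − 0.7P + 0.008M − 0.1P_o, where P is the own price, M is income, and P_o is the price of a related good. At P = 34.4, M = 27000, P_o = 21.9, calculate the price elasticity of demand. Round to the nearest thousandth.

-0.092

At the given point, Q_x = 70.9 − 0.7(34.4) + 0.008(27000) − 0.1(21.9) = 70.9 − 24.08 + 216 − 2.19 = 260.63.
∂Q_x/∂P = −0.7, so E_p = (−0.7)·(34.4/260.63) ≈ -0.092.
|E_p| < 1: demand is inelastic.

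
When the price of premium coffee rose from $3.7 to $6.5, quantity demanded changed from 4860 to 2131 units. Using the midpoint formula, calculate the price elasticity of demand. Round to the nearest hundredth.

-1.42

%ΔQ = (2131 − 4860)/[(4860 + 2131)/2] = -2729/3495.5 ≈ -0.7807.
%ΔP = (6.5 − 3.7)/[(3.7 + 6.5)/2] = 2.8/5.1 ≈ 0.5490.
Arc elasticity E = %ΔQ/%ΔP ≈ -0.7807/0.5490 ≈ -1.42.
|E| > 1: demand is elastic over this range.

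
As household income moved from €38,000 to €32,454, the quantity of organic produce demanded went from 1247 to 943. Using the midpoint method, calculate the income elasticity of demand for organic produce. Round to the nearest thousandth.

%ΔQ = (943 − 1247)/[(1247+943)/2] = -304/1095 ≈ -0.2776.
%ΔI = (32,454 − 38,000)/[(38,000+32,454)/2] = -5546/35227 ≈ -0.1574.
E_I = %ΔQ/%ΔI ≈ 1.763.
E_I > 1: normal good (luxury).

1.763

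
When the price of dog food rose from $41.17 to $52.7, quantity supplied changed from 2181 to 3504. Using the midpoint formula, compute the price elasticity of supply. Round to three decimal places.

1.895

%ΔQ = (3504 − 2181)/[(2181 + 3504)/2] = 1323/2842.5 ≈ 0.4654.
%Δp = (52.7 − 41.17)/[(41.17 + 52.7)/2] = 11.53/46.935 ≈ 0.2457.
Arc elasticity E = %ΔQ/%Δp ≈ 0.4654/0.2457 ≈ 1.895.
|E| > 1: supply is elastic over this range.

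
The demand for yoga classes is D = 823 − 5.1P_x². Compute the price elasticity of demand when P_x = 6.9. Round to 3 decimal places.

-0.837

At P_x = 6.9, D = 580.189.
dD/dP_x = −2·5.1·P_x = −70.38.
Point elasticity E = (dD/dP_x)·(P_x/D) = -70.38 × 6.9/580.189 ≈ -0.837.
|E| < 1, so demand is inelastic at this price.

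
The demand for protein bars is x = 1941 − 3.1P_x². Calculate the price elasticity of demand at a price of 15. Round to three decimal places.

-1.122

At P_x = 15, x = 1243.5.
dx/dP_x = −2·3.1·P_x = −93.
Point elasticity E = (dx/dP_x)·(P_x/x) = -93 × 15/1243.5 ≈ -1.122.
|E| > 1, so demand is elastic at this price.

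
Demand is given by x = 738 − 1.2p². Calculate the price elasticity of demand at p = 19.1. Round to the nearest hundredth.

At p = 19.1, x = 300.228.
dx/dp = −2·1.2·p = −45.84.
Point elasticity E = (dx/dp)·(p/x) = -45.84 × 19.1/300.228 ≈ -2.92.
|E| > 1, so demand is elastic at this price.

-2.92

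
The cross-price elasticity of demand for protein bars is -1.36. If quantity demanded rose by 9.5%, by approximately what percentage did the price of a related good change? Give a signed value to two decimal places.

-6.99

%ΔQ ≈ E × %ΔP_y ⇒ %ΔP_y = %ΔQ / E = (9.5%)/(-1.36) ≈ -6.99%.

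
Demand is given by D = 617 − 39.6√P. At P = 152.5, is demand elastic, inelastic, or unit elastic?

elastic

At P = 152.5, D = 127.9761.
dD/dP = −39.6/(2√P) = −39.6/(2·12.3491).
Point elasticity E = (dD/dP)·(P/D) = -1.6034 × 152.5/127.9761 ≈ -1.911.
|E| ≈ 1.911 > 1, so demand is elastic.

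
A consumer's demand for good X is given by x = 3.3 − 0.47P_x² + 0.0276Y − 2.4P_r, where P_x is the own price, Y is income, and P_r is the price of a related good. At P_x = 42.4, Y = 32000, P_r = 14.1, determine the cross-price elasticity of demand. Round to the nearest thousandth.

-4.388

Evaluating quantity at (P_x, Y, P_r) gives x = 3.3 − 0.47(42.4)² + 0.0276(32000) − 2.4(14.1) = 3.3 − 844.9472 + 883.2 − 33.84 = 7.7128.
∂x/∂P_r = −2.4, so E_xy = -2.4·(14.1/7.7128) ≈ -4.388.
E_xy < 0: the goods are complements.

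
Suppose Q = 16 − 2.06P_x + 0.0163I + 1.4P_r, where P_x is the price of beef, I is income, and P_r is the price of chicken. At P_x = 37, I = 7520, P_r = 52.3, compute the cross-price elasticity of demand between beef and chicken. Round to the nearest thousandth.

0.540

At the given point, Q = 16 − 2.06(37) + 0.0163(7520) + 1.4(52.3) = 16 − 76.22 + 122.576 + 73.22 = 135.576.
∂Q/∂P_r = +1.4, so E_xy = 1.4·(52.3/135.576) ≈ 0.540.
E_xy > 0: the goods are substitutes.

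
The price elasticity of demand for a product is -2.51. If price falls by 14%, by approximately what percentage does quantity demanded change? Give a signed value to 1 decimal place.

35.1

%ΔQ ≈ E × %ΔP = (-2.51) × (-14%) ≈ 35.1%.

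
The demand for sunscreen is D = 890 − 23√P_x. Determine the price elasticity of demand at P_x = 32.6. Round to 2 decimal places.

-0.09

At P_x = 32.6, D = 758.6783.
dD/dP_x = −23/(2√P_x) = −23/(2·5.7096).
Point elasticity E = (dD/dP_x)·(P_x/D) = -2.0141 × 32.6/758.6783 ≈ -0.09.
|E| < 1, so demand is inelastic at this price.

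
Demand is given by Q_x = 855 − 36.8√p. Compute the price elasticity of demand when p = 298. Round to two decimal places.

At p = 298, Q_x = 219.7335.
dQ_x/dp = −36.8/(2√p) = −36.8/(2·17.2627).
Point elasticity E = (dQ_x/dp)·(p/Q_x) = -1.0659 × 298/219.7335 ≈ -1.45.
|E| > 1, so demand is elastic at this price.

-1.45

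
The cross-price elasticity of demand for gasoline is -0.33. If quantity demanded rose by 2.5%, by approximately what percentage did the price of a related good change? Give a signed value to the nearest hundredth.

-7.58

%ΔQ ≈ E × %ΔP_y ⇒ %ΔP_y = %ΔQ / E = (2.5%)/(-0.33) ≈ -7.58%.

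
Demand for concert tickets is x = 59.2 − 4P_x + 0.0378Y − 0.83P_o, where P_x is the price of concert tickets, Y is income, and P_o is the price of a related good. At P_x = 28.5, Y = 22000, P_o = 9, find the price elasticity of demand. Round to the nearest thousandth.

x = 59.2 − 4(28.5) + 0.0378(22000) − 0.83(9) = 59.2 − 114 + 831.6 − 7.47 = 769.33.
∂x/∂P_x = −4, so E_p = (−4)·(28.5/769.33) ≈ -0.148.
|E_p| < 1: demand is inelastic.

-0.148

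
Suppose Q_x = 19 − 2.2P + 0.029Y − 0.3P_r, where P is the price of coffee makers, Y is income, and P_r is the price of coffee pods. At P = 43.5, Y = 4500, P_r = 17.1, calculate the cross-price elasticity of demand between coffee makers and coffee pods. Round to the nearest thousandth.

-0.105

Substituting, Q_x = 19 − 2.2(43.5) + 0.029(4500) − 0.3(17.1) = 19 − 95.7 + 130.5 − 5.13 = 48.67.
∂Q_x/∂P_r = −0.3, so E_xy = -0.3·(17.1/48.67) ≈ -0.105.
E_xy < 0: the goods are complements.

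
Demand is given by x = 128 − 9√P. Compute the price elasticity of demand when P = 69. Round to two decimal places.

-0.70

At P = 69, x = 53.2404.
dx/dP = −9/(2√P) = −9/(2·8.3066).
Point elasticity E = (dx/dP)·(P/x) = -0.5417 × 69/53.2404 ≈ -0.70.
|E| < 1, so demand is inelastic at this price.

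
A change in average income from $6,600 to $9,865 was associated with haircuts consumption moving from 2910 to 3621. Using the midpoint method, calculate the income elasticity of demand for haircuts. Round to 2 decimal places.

0.55

%ΔQ = (3621 − 2910)/[(2910+3621)/2] = 711/3265.5 ≈ 0.2177.
%ΔI = (9,865 − 6,600)/[(6,600+9,865)/2] = 3265/8232.5 ≈ 0.3966.
E_I = %ΔQ/%ΔI ≈ 0.55.
E_I ∈ (0,1): normal good (necessity).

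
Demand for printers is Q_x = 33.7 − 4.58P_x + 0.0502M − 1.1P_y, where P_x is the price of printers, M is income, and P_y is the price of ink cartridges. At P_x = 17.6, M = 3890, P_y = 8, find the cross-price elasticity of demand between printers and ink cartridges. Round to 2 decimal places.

-0.06

Q_x = 33.7 − 4.58(17.6) + 0.0502(3890) − 1.1(8) = 33.7 − 80.608 + 195.278 − 8.8 = 139.57.
∂Q_x/∂P_y = −1.1, so E_xy = -1.1·(8/139.57) ≈ -0.06.
E_xy < 0: the goods are complements.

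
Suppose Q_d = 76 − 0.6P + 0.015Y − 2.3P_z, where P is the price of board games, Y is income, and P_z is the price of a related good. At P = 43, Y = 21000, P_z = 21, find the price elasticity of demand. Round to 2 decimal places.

-0.08

Substituting, Q_d = 76 − 0.6(43) + 0.015(21000) − 2.3(21) = 76 − 25.8 + 315 − 48.3 = 316.9.
∂Q_d/∂P = −0.6, so E_p = (−0.6)·(43/316.9) ≈ -0.08.
|E_p| < 1: demand is inelastic.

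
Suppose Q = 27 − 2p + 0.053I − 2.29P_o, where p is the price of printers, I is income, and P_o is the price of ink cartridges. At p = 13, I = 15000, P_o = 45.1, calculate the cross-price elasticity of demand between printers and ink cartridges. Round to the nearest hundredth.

First evaluate Q: 27 − 2(13) + 0.053(15000) − 2.29(45.1) = 27 − 26 + 795 − 103.279 = 692.721.
∂Q/∂P_o = −2.29, so E_xy = -2.29·(45.1/692.721) ≈ -0.15.
E_xy < 0: the goods are complements.

-0.15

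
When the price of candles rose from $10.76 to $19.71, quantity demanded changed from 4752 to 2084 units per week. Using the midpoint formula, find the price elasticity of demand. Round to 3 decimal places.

%Δq = (2084 − 4752)/[(4752 + 2084)/2] = -2668/3418 ≈ -0.7806.
%ΔP = (19.71 − 10.76)/[(10.76 + 19.71)/2] = 8.95/15.235 ≈ 0.5875.
Arc elasticity E = %Δq/%ΔP ≈ -0.7806/0.5875 ≈ -1.329.
|E| > 1: demand is elastic over this range.

-1.329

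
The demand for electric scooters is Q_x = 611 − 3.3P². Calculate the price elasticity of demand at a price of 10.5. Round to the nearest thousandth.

-2.944

At P = 10.5, Q_x = 247.175.
dQ_x/dP = −2·3.3·P = −69.3.
Point elasticity E = (dQ_x/dP)·(P/Q_x) = -69.3 × 10.5/247.175 ≈ -2.944.
|E| > 1, so demand is elastic at this price.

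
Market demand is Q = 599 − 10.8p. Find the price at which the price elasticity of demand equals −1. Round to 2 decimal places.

For linear demand Q = a − bp, E = −bp/(a − bp). |E| = 1 ⇒ bp = a − bp ⇒ p = a/(2b).
p = 599/(2·10.8) ≈ 27.73.

27.73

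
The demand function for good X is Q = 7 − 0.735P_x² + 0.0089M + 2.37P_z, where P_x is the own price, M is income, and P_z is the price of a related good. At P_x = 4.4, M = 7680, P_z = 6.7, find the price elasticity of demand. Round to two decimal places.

At the given point, Q = 7 − 0.735(4.4)² + 0.0089(7680) + 2.37(6.7) = 7 − 14.2296 + 68.352 + 15.879 = 77.0014.
∂Q/∂P_x = −2·0.735·P_x = -6.468, so E_p = -6.468·(4.4/77.0014) ≈ -0.37.
|E_p| < 1: demand is inelastic.

-0.37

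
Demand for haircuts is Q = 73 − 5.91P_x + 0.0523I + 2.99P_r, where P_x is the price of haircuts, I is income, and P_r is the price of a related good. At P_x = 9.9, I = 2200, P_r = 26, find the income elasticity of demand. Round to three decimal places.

0.555

Q = 73 − 5.91(9.9) + 0.0523(2200) + 2.99(26) = 73 − 58.509 + 115.06 + 77.74 = 207.291.
∂Q/∂I = +0.0523, so E_I = 0.0523·(2200/207.291) ≈ 0.555.
E_I ∈ (0,1): normal good (necessity).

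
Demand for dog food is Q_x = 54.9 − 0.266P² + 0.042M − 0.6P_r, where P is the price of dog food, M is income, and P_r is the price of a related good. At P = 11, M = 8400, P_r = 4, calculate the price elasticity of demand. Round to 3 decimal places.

First evaluate Q_x: 54.9 − 0.266(11)² + 0.042(8400) − 0.6(4) = 54.9 − 32.186 + 352.8 − 2.4 = 373.114.
∂Q_x/∂P = −2·0.266·P = -5.852, so E_p = -5.852·(11/373.114) ≈ -0.173.
|E_p| < 1: demand is inelastic.

-0.173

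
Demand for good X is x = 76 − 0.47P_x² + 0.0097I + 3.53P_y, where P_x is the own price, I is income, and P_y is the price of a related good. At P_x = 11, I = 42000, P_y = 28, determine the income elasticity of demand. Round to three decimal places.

Substituting, x = 76 − 0.47(11)² + 0.0097(42000) + 3.53(28) = 76 − 56.87 + 407.4 + 98.84 = 525.37.
∂x/∂I = +0.0097, so E_I = 0.0097·(42000/525.37) ≈ 0.775.
E_I ∈ (0,1): normal good (necessity).

0.775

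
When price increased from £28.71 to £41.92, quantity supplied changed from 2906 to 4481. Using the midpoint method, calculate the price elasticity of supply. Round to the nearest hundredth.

%ΔQ = (4481 − 2906)/[(2906 + 4481)/2] = 1575/3693.5 ≈ 0.4264.
%ΔP = (41.92 − 28.71)/[(28.71 + 41.92)/2] = 13.21/35.315 ≈ 0.3741.
Arc elasticity E = %ΔQ/%ΔP ≈ 0.4264/0.3741 ≈ 1.14.
|E| > 1: supply is elastic over this range.

1.14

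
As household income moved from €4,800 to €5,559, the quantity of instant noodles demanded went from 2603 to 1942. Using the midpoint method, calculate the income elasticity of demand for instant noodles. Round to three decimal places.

%ΔQ = (1942 − 2603)/[(2603+1942)/2] = -661/2272.5 ≈ -0.2909.
%ΔM = (5,559 − 4,800)/[(4,800+5,559)/2] = 759/5179.5 ≈ 0.1465.
E_I = %ΔQ/%ΔM ≈ -1.985.
E_I < 0: inferior good.

-1.985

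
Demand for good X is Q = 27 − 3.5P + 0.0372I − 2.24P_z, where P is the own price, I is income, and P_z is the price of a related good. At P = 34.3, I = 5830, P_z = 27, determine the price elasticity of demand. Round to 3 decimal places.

-1.895

Evaluating quantity at (P, I, P_z) gives Q = 27 − 3.5(34.3) + 0.0372(5830) − 2.24(27) = 27 − 120.05 + 216.876 − 60.48 = 63.346.
∂Q/∂P = −3.5, so E_p = (−3.5)·(34.3/63.346) ≈ -1.895.
|E_p| > 1: demand is elastic.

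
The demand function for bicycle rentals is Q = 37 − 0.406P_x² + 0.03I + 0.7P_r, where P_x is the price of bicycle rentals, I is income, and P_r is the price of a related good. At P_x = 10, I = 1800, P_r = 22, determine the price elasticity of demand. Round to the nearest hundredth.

At the given point, Q = 37 − 0.406(10)² + 0.03(1800) + 0.7(22) = 37 − 40.6 + 54 + 15.4 = 65.8.
∂Q/∂P_x = −2·0.406·P_x = -8.12, so E_p = -8.12·(10/65.8) ≈ -1.23.
|E_p| > 1: demand is elastic.

-1.23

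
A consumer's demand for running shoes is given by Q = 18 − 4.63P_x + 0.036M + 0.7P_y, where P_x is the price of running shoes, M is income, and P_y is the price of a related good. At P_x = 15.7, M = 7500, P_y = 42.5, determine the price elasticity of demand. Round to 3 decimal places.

Q = 18 − 4.63(15.7) + 0.036(7500) + 0.7(42.5) = 18 − 72.691 + 270 + 29.75 = 245.059.
∂Q/∂P_x = −4.63, so E_p = (−4.63)·(15.7/245.059) ≈ -0.297.
|E_p| < 1: demand is inelastic.

-0.297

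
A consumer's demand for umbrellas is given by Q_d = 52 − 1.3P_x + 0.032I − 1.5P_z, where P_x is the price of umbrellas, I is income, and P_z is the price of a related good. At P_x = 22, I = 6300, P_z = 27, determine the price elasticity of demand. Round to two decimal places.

Evaluating quantity at (P_x, I, P_z) gives Q_d = 52 − 1.3(22) + 0.032(6300) − 1.5(27) = 52 − 28.6 + 201.6 − 40.5 = 184.5.
∂Q_d/∂P_x = −1.3, so E_p = (−1.3)·(22/184.5) ≈ -0.16.
|E_p| < 1: demand is inelastic.

-0.16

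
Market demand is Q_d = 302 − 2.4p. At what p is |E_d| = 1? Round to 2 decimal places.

For linear demand Q_d = a − bp, E = −bp/(a − bp). |E| = 1 ⇒ bp = a − bp ⇒ p = a/(2b).
p = 302/(2·2.4) ≈ 62.92.

62.92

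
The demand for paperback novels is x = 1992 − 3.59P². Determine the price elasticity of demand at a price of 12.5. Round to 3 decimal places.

At P = 12.5, x = 1431.0625.
dx/dP = −2·3.59·P = −89.75.
Point elasticity E = (dx/dP)·(P/x) = -89.75 × 12.5/1431.0625 ≈ -0.784.
|E| < 1, so demand is inelastic at this price.

-0.784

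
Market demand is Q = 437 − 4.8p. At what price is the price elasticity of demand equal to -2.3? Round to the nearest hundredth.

63.45

Set −bp/(a − bp) = −2.3 ⇒ bp = 2.3(a − bp) ⇒ bp(1+2.3) = 2.3·a.
p = 2.3·437/(4.8·3.3) ≈ 63.45.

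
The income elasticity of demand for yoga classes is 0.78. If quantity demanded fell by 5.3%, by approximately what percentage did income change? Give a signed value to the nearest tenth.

%ΔQ ≈ E × %ΔI ⇒ %ΔI = %ΔQ / E = (-5.3%)/(0.78) ≈ -6.8%.

-6.8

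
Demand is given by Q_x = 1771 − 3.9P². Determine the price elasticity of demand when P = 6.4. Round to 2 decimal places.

At P = 6.4, Q_x = 1611.256.
dQ_x/dP = −2·3.9·P = −49.92.
Point elasticity E = (dQ_x/dP)·(P/Q_x) = -49.92 × 6.4/1611.256 ≈ -0.20.
|E| < 1, so demand is inelastic at this price.

-0.20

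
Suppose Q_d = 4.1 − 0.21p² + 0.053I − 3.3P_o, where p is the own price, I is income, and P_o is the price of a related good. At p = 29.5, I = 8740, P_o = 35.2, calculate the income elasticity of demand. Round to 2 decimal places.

2.75

Substituting, Q_d = 4.1 − 0.21(29.5)² + 0.053(8740) − 3.3(35.2) = 4.1 − 182.7525 + 463.22 − 116.16 = 168.4075.
∂Q_d/∂I = +0.053, so E_I = 0.053·(8740/168.4075) ≈ 2.75.
E_I > 1: normal good (luxury).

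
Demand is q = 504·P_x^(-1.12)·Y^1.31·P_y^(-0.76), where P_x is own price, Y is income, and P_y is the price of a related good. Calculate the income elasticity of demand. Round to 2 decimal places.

For a Cobb–Douglas (constant-elasticity) form q = A·Y^α·…, the elasticity with respect to Y equals the exponent α at every point.
Here the exponent on Y is 1.31, so the income elasticity of demand is 1.31.

1.31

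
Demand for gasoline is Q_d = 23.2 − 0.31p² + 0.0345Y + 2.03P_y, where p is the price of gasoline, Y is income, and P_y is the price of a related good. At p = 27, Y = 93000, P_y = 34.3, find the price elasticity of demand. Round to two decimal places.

-0.15

Substituting, Q_d = 23.2 − 0.31(27)² + 0.0345(93000) + 2.03(34.3) = 23.2 − 225.99 + 3208.5 + 69.629 = 3075.339.
∂Q_d/∂p = −2·0.31·p = -16.74, so E_p = -16.74·(27/3075.339) ≈ -0.15.
|E_p| < 1: demand is inelastic.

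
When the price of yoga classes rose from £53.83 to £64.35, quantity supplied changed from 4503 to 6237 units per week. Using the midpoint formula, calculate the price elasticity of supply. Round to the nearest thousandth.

1.814

%Δq = (6237 − 4503)/[(4503 + 6237)/2] = 1734/5370 ≈ 0.3229.
%Δp = (64.35 − 53.83)/[(53.83 + 64.35)/2] = 10.52/59.09 ≈ 0.1780.
Arc elasticity E = %Δq/%Δp ≈ 0.3229/0.1780 ≈ 1.814.
|E| > 1: supply is elastic over this range.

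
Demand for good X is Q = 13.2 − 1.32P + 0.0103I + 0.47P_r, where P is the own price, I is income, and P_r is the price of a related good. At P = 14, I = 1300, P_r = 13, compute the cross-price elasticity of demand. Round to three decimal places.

Evaluating quantity at (P, I, P_r) gives Q = 13.2 − 1.32(14) + 0.0103(1300) + 0.47(13) = 13.2 − 18.48 + 13.39 + 6.11 = 14.22.
∂Q/∂P_r = +0.47, so E_xy = 0.47·(13/14.22) ≈ 0.430.
E_xy > 0: the goods are substitutes.

0.430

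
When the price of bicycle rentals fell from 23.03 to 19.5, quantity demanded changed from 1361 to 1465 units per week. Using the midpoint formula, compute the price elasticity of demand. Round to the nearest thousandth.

-0.443

%Δq = (1465 − 1361)/[(1361 + 1465)/2] = 104/1413 ≈ 0.0736.
%Δp = (19.5 − 23.03)/[(23.03 + 19.5)/2] = -3.53/21.265 ≈ -0.1660.
Arc elasticity E = %Δq/%Δp ≈ 0.0736/-0.1660 ≈ -0.443.
|E| < 1: demand is inelastic over this range.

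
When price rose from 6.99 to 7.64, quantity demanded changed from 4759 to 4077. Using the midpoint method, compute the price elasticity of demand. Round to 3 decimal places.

%Δq = (4077 − 4759)/[(4759 + 4077)/2] = -682/4418 ≈ -0.1544.
%ΔP = (7.64 − 6.99)/[(6.99 + 7.64)/2] = 0.65/7.315 ≈ 0.0889.
Arc elasticity E = %Δq/%ΔP ≈ -0.1544/0.0889 ≈ -1.737.
|E| > 1: demand is elastic over this range.

-1.737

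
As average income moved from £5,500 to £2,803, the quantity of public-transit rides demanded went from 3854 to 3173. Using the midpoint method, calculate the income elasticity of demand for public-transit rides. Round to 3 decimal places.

%ΔQ = (3173 − 3854)/[(3854+3173)/2] = -681/3513.5 ≈ -0.1938.
%ΔM = (2,803 − 5,500)/[(5,500+2,803)/2] = -2697/4151.5 ≈ -0.6496.
E_I = %ΔQ/%ΔM ≈ 0.298.
E_I ∈ (0,1): normal good (necessity).

0.298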